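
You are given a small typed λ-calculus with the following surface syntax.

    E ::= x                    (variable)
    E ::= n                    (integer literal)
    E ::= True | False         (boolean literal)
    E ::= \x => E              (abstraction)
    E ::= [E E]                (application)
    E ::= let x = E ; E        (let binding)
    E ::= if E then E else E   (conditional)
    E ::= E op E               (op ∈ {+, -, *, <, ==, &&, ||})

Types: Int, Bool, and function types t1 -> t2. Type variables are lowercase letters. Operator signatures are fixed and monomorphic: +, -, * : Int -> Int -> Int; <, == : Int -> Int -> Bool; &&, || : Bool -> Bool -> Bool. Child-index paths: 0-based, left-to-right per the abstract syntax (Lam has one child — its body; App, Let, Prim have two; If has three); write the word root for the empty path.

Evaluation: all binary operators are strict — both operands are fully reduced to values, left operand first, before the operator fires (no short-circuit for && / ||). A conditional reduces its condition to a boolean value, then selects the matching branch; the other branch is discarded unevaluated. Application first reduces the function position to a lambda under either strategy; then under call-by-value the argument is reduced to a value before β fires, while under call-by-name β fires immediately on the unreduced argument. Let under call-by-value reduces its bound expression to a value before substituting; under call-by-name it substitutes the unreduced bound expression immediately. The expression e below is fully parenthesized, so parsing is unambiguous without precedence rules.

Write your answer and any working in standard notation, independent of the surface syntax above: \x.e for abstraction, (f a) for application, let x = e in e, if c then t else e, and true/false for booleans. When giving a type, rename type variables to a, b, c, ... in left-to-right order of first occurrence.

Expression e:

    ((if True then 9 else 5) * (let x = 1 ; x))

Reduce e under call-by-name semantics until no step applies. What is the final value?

Answer: 9

Derivation:
step 0: ((if true then 9 else 5) * (let x = 1 in x))
step 1: [if@0] (9 * (let x = 1 in x))
step 2: [let@1] (9 * 1)
step 3: [delta@root] 9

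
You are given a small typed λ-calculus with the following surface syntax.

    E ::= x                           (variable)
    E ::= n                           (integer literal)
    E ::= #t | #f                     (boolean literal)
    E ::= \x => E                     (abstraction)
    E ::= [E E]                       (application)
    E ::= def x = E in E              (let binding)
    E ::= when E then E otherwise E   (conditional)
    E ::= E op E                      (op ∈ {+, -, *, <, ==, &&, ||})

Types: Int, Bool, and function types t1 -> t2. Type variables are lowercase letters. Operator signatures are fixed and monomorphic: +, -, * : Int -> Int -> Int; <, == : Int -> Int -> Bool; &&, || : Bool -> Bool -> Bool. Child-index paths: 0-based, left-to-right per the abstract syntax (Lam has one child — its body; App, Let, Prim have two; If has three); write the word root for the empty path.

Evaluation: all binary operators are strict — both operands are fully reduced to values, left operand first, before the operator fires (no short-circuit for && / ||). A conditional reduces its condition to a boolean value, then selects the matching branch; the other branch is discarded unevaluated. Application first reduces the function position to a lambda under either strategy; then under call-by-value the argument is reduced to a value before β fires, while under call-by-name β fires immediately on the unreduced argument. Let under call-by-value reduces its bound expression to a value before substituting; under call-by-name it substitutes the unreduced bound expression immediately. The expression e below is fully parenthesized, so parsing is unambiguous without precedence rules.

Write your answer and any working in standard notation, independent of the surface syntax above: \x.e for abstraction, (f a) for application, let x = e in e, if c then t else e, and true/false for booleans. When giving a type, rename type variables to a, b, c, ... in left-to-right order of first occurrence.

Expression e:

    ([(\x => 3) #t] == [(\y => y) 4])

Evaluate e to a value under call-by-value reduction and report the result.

Working:
step 0: (((\x.3) true) == ((\y.y) 4))
step 1: [beta@0] (3 == ((\y.y) 4))
step 2: [beta@1] (3 == 4)
step 3: [delta@root] false

Answer: false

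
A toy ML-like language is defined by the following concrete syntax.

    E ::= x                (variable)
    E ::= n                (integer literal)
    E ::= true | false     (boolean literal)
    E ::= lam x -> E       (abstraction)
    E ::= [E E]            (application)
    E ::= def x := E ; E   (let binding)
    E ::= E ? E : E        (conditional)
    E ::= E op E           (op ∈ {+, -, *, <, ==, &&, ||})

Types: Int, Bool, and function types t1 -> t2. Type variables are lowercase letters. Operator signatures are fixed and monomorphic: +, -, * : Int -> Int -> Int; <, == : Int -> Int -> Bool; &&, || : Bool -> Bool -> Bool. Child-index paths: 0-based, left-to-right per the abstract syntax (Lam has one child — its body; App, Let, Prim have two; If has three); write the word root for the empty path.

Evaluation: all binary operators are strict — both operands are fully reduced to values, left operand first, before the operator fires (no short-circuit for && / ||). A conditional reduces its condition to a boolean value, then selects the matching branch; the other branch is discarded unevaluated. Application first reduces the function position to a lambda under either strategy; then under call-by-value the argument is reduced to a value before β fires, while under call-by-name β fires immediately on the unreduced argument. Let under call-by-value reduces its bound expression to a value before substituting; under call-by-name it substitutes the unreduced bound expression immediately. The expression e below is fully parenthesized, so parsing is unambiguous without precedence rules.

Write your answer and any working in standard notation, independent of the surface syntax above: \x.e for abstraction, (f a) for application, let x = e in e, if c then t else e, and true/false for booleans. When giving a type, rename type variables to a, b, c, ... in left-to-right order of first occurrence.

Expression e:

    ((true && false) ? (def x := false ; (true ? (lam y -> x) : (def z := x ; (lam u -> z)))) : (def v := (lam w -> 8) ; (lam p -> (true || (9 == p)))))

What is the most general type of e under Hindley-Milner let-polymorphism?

Answer: Int -> Bool

Trace:
  unify Bool ~ Bool
  unify Bool ~ Bool
  unify Bool ~ Bool
let x : Bool
  unify Bool ~ Bool
x : Bool
\y._ : a -> Bool
x : Bool
let z : Bool
z : Bool
\u._ : b -> Bool
  unify a -> Bool ~ b -> Bool
  unify a ~ b
  unify Bool ~ Bool
\w._ : c -> Int
let v : forall. c -> Int
  unify Bool ~ Bool
  unify Int ~ Int
p : d
  unify d ~ Int
  unify Bool ~ Bool
\p._ : Int -> Bool
  unify b -> Bool ~ Int -> Bool
  unify b ~ Int
  unify Bool ~ Bool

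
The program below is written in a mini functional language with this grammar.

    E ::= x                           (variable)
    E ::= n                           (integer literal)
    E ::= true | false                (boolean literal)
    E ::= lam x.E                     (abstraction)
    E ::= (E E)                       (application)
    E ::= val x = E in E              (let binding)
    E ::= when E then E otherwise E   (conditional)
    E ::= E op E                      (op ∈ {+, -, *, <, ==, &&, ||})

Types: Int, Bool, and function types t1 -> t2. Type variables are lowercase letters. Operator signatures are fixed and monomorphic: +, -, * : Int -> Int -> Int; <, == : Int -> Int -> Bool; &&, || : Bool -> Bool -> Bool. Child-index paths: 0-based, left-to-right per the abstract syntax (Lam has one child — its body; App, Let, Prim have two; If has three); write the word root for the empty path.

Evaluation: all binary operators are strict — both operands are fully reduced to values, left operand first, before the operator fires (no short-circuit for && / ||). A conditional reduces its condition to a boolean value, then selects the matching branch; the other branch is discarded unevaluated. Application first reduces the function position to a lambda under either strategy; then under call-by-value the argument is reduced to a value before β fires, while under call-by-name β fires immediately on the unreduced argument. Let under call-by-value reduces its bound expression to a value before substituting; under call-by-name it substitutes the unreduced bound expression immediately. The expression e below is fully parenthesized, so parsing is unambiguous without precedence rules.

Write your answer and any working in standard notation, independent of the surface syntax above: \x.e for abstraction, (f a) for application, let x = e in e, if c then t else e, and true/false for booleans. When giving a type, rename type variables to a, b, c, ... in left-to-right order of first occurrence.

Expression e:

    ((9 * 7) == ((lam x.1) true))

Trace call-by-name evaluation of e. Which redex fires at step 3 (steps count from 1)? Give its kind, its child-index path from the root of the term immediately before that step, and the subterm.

Trace:
step 0: ((9 * 7) == ((\x.1) true))
step 1: [delta@0] (63 == ((\x.1) true))
step 2: [beta@1] (63 == 1)
step 3: [delta@root] false

Answer: delta at root : (63 == 1)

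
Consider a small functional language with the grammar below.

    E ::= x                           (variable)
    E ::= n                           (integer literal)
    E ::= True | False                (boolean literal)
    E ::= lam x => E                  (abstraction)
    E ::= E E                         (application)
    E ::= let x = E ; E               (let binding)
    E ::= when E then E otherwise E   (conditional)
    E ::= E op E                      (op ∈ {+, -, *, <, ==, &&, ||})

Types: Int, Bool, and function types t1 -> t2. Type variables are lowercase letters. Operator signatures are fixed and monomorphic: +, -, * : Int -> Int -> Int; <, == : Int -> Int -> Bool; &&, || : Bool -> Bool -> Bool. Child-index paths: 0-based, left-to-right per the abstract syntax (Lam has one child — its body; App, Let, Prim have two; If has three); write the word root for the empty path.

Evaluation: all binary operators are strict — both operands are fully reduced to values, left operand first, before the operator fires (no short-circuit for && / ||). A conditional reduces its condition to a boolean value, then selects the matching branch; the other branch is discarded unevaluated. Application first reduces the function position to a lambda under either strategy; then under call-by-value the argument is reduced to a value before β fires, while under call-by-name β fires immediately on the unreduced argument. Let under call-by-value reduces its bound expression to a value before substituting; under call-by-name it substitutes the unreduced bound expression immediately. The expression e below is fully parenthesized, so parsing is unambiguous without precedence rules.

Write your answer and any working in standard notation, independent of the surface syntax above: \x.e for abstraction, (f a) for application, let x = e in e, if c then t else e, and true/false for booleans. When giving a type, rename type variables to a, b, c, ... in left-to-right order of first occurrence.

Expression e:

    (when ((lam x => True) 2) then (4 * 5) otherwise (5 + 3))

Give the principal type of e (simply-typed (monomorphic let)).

Trace:
\x._ : a -> Bool
  unify a -> Bool ~ Int -> b
  unify a ~ Int
  unify Bool ~ b
_ _ : Bool
  unify Bool ~ Bool
  unify Int ~ Int
  unify Int ~ Int
  unify Int ~ Int
  unify Int ~ Int
  unify Int ~ Int

Answer: Int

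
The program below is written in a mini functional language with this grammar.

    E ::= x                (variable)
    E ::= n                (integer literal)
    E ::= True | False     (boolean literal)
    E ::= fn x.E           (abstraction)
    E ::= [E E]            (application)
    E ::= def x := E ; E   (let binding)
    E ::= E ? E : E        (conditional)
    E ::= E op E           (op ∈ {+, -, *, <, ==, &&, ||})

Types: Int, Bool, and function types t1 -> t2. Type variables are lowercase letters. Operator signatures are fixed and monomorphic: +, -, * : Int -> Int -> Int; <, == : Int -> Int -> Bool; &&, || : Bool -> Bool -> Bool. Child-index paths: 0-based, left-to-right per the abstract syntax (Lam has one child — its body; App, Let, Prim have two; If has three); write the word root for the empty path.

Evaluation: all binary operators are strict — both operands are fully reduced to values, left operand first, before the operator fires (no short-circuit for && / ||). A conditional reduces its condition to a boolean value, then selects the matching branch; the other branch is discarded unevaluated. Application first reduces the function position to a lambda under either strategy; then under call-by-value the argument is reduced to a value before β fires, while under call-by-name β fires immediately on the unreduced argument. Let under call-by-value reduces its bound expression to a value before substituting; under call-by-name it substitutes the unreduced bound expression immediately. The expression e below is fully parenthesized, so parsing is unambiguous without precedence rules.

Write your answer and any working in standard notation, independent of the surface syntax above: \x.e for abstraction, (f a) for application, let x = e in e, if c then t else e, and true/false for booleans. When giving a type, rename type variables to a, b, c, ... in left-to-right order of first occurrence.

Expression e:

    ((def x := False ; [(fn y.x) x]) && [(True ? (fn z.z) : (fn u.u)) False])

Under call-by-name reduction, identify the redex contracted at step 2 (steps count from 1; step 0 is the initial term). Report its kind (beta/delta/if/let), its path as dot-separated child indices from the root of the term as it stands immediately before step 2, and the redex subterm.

Working:
step 0: ((let x = false in ((\y.x) x)) && ((if true then (\z.z) else (\u.u)) false))
step 1: [let@0] (((\y.false) false) && ((if true then (\z.z) else (\u.u)) false))
step 2: [beta@0] (false && ((if true then (\z.z) else (\u.u)) false))

Answer: beta at 0 : ((\y.false) false)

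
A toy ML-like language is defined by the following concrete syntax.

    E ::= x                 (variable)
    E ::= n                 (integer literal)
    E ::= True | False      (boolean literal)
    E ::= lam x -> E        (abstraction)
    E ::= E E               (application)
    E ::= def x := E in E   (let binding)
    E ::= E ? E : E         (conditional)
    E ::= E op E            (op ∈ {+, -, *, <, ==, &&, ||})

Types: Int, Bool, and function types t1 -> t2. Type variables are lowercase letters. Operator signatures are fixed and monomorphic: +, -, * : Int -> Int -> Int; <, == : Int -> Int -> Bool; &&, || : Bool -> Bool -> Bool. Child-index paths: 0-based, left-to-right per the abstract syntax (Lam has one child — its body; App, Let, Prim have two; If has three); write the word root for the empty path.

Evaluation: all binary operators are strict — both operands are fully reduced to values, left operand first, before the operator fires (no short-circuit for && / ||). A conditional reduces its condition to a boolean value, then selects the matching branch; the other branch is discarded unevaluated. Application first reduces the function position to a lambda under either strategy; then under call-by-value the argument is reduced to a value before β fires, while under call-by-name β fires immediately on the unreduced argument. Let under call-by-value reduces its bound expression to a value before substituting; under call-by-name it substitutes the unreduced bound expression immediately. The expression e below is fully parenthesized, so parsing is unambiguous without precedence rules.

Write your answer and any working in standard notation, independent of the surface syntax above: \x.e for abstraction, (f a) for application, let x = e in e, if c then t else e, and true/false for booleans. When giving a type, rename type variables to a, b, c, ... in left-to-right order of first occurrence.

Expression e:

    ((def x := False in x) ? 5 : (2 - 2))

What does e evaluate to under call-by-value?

Answer: 0

Derivation:
step 0: (if (let x = false in x) then 5 else (2 - 2))
step 1: [let@0] (if false then 5 else (2 - 2))
step 2: [if@root] (2 - 2)
step 3: [delta@root] 0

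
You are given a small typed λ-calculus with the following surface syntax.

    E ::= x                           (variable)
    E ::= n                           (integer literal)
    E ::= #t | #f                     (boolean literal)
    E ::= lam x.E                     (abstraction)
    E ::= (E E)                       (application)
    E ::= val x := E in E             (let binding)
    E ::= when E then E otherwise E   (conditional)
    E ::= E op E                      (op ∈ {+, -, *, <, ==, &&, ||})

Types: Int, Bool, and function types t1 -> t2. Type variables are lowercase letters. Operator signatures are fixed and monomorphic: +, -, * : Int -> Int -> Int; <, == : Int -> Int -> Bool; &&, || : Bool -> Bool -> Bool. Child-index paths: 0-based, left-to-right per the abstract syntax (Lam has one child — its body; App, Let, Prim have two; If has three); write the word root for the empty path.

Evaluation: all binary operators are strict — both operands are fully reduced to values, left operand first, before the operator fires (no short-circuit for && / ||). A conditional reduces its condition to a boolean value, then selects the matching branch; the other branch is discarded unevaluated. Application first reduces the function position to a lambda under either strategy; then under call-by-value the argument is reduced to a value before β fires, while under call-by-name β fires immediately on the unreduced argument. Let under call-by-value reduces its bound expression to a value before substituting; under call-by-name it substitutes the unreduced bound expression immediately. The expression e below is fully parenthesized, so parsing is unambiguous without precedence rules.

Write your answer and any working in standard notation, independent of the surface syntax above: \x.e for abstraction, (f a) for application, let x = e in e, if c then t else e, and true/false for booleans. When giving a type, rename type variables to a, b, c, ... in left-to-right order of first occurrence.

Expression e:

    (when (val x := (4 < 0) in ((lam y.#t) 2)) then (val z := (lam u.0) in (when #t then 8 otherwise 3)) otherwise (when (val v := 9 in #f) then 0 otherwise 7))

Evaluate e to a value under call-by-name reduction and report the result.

Derivation:
step 0: (if (let x = (4 < 0) in ((\y.true) 2)) then (let z = (\u.0) in (if true then 8 else 3)) else (if (let v = 9 in false) then 0 else 7))
step 1: [let@0] (if ((\y.true) 2) then (let z = (\u.0) in (if true then 8 else 3)) else (if (let v = 9 in false) then 0 else 7))
step 2: [beta@0] (if true then (let z = (\u.0) in (if true then 8 else 3)) else (if (let v = 9 in false) then 0 else 7))
step 3: [if@root] (let z = (\u.0) in (if true then 8 else 3))
step 4: [let@root] (if true then 8 else 3)
step 5: [if@root] 8

Answer: 8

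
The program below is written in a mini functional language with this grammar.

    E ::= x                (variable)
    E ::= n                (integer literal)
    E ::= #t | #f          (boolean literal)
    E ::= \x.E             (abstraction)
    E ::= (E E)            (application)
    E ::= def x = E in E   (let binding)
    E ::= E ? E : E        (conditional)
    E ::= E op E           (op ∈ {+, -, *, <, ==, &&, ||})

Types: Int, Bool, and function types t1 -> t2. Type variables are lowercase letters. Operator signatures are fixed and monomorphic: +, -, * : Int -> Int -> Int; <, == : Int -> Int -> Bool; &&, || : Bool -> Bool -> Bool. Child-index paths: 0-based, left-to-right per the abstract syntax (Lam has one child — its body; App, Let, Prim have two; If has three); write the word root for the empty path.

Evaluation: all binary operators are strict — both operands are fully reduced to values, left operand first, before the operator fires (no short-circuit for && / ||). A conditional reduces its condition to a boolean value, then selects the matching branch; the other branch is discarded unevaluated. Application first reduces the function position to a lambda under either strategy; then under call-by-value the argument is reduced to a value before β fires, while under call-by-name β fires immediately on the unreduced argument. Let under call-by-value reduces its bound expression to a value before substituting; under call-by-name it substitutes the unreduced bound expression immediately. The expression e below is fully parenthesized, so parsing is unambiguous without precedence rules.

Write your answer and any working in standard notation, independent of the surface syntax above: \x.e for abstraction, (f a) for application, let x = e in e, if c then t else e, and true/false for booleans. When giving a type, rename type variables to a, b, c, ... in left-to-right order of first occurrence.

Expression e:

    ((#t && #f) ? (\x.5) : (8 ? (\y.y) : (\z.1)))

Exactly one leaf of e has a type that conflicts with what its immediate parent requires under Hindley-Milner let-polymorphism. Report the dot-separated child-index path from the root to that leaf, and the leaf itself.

Answer: 2.0 : 8

Trace:
  unify Bool ~ Bool
  unify Bool ~ Bool
  unify Bool ~ Bool
\x._ : a -> Int
  unify Int ~ Bool
  FAIL: mismatch Int ~ Bool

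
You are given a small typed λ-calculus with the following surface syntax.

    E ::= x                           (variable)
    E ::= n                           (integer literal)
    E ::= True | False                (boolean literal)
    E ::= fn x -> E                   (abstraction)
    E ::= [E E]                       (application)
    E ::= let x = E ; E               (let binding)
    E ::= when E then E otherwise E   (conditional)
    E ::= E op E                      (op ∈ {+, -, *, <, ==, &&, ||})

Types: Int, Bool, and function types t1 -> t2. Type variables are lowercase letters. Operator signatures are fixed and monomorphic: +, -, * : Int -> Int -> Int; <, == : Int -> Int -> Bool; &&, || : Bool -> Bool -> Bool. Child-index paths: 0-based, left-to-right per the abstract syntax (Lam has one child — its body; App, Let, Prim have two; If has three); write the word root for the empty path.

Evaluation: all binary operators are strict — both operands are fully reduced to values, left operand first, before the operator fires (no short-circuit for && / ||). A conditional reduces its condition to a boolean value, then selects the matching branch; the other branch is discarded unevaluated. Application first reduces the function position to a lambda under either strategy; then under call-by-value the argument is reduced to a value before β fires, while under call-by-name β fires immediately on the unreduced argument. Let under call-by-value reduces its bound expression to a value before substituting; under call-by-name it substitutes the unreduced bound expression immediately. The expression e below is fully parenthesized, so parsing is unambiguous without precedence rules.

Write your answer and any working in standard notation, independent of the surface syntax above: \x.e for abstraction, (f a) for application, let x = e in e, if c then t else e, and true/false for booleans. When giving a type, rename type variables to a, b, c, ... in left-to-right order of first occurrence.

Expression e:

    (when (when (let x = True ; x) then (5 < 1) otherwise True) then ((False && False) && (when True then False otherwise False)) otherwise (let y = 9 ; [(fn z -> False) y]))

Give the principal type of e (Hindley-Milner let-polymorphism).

Trace:
let x : Bool
x : Bool
  unify Bool ~ Bool
  unify Int ~ Int
  unify Int ~ Int
  unify Bool ~ Bool
  unify Bool ~ Bool
  unify Bool ~ Bool
  unify Bool ~ Bool
  unify Bool ~ Bool
  unify Bool ~ Bool
  unify Bool ~ Bool
  unify Bool ~ Bool
let y : Int
\z._ : a -> Bool
y : Int
  unify a -> Bool ~ Int -> b
  unify a ~ Int
  unify Bool ~ b
_ _ : Bool
  unify Bool ~ Bool

Answer: Bool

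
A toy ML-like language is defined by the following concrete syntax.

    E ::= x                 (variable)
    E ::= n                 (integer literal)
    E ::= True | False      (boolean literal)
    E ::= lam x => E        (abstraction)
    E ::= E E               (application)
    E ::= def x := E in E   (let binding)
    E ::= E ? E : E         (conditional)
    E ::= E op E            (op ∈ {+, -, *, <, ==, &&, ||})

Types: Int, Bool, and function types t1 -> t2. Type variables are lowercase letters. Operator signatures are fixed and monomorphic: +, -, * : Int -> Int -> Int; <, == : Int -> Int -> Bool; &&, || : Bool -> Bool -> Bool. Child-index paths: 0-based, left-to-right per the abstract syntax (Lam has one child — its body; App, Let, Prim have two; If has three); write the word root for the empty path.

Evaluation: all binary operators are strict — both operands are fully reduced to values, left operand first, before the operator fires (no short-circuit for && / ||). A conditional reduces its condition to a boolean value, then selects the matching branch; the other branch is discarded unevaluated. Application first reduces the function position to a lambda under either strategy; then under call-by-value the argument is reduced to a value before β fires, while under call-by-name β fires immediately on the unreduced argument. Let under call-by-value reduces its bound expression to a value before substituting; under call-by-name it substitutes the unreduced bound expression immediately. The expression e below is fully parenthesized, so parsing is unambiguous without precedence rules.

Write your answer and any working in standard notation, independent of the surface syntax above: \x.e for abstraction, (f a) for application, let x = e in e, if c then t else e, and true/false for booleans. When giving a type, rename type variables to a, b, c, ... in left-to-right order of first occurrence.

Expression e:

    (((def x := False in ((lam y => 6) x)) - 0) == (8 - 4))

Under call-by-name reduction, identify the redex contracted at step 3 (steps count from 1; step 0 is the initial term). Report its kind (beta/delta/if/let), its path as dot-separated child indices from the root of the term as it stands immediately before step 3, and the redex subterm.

Answer: delta at 0 : (6 - 0)

Trace:
step 0: (((let x = false in ((\y.6) x)) - 0) == (8 - 4))
step 1: [let@0.0] ((((\y.6) false) - 0) == (8 - 4))
step 2: [beta@0.0] ((6 - 0) == (8 - 4))
step 3: [delta@0] (6 == (8 - 4))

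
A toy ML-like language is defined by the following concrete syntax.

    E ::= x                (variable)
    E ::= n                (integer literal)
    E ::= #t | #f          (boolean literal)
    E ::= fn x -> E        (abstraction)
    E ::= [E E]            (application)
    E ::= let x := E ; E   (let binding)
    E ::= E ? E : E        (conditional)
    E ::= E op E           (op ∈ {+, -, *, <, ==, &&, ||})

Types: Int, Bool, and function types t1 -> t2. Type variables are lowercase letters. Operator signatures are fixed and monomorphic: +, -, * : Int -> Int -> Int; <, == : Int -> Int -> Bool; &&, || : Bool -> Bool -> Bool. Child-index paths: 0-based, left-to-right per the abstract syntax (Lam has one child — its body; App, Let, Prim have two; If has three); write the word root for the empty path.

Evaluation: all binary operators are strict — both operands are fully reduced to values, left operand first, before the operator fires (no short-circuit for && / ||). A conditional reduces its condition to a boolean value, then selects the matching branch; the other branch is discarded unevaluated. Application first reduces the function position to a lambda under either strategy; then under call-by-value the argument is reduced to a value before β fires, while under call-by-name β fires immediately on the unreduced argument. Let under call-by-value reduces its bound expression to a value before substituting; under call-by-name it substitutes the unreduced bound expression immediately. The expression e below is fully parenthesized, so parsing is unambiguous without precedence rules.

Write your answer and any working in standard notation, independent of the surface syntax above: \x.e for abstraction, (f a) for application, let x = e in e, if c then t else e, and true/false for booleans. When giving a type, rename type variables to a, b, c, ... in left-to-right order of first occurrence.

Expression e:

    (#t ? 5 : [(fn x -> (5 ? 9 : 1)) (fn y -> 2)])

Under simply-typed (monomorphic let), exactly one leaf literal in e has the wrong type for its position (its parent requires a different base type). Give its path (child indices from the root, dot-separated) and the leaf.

Derivation:
  unify Bool ~ Bool
  unify Int ~ Bool
  FAIL: mismatch Int ~ Bool

Answer: 2.0.0.0 : 5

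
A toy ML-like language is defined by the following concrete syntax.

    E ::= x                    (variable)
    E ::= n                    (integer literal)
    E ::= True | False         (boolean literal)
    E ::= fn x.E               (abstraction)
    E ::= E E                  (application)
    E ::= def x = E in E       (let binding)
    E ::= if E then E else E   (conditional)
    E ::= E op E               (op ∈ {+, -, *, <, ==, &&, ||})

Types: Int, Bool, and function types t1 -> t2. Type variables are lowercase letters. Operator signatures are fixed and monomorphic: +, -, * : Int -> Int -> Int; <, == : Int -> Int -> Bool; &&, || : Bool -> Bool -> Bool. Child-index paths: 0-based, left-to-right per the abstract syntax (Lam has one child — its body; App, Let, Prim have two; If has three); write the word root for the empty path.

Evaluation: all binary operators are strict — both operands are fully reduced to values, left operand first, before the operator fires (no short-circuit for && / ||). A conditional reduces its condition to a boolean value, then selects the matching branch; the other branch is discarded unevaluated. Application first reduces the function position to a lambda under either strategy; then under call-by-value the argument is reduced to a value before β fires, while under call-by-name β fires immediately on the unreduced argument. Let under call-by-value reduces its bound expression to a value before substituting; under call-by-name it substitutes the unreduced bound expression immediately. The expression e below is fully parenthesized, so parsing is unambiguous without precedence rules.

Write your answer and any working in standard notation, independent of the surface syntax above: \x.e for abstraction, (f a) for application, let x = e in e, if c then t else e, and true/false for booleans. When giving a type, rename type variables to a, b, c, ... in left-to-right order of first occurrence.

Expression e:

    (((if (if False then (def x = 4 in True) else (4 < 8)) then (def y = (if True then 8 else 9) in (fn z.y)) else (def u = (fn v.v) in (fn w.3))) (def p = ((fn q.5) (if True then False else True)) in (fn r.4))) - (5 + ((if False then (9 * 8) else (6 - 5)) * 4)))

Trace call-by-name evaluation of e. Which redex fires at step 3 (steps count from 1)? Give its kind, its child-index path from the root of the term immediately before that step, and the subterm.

Answer: if at 0.0 : (if true then (let y = (if true then 8 else 9) in (\z.y)) else (let u = (\v.v) in (\w.3)))

Trace:
step 0: (((if (if false then (let x = 4 in true) else (4 < 8)) then (let y = (if true then 8 else 9) in (\z.y)) else (let u = (\v.v) in (\w.3))) (let p = ((\q.5) (if true then false else true)) in (\r.4))) - (5 + ((if false then (9 * 8) else (6 - 5)) * 4)))
step 1: [if@0.0.0] (((if (4 < 8) then (let y = (if true then 8 else 9) in (\z.y)) else (let u = (\v.v) in (\w.3))) (let p = ((\q.5) (if true then false else true)) in (\r.4))) - (5 + ((if false then (9 * 8) else (6 - 5)) * 4)))
step 2: [delta@0.0.0] (((if true then (let y = (if true then 8 else 9) in (\z.y)) else (let u = (\v.v) in (\w.3))) (let p = ((\q.5) (if true then false else true)) in (\r.4))) - (5 + ((if false then (9 * 8) else (6 - 5)) * 4)))
step 3: [if@0.0] (((let y = (if true then 8 else 9) in (\z.y)) (let p = ((\q.5) (if true then false else true)) in (\r.4))) - (5 + ((if false then (9 * 8) else (6 - 5)) * 4)))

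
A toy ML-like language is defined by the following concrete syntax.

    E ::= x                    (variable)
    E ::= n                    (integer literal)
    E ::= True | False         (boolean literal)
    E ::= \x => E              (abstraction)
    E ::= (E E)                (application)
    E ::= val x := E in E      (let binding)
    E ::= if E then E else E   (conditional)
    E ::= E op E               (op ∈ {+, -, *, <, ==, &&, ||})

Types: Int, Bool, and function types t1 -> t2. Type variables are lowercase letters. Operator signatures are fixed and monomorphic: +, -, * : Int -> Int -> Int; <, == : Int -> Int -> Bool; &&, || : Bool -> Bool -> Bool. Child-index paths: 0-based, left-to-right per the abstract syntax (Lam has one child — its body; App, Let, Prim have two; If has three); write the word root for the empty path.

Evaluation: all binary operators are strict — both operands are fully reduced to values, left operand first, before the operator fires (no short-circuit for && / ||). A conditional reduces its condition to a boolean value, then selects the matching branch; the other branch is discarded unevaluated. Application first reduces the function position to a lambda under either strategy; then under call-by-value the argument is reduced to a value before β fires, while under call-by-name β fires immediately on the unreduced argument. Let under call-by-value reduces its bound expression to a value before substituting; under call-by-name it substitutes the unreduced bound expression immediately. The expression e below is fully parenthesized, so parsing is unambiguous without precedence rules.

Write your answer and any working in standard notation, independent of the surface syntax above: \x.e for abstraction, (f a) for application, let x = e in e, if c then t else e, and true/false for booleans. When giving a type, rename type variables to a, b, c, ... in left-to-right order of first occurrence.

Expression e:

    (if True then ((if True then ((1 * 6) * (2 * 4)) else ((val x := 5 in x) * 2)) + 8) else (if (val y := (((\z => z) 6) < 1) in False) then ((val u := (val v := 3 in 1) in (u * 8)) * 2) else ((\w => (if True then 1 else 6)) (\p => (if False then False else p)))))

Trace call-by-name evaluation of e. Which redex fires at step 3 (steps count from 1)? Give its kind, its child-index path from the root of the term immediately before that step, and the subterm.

Answer: delta at 0.0 : (1 * 6)

Trace:
step 0: (if true then ((if true then ((1 * 6) * (2 * 4)) else ((let x = 5 in x) * 2)) + 8) else (if (let y = (((\z.z) 6) < 1) in false) then ((let u = (let v = 3 in 1) in (u * 8)) * 2) else ((\w.(if true then 1 else 6)) (\p.(if false then false else p)))))
step 1: [if@root] ((if true then ((1 * 6) * (2 * 4)) else ((let x = 5 in x) * 2)) + 8)
step 2: [if@0] (((1 * 6) * (2 * 4)) + 8)
step 3: [delta@0.0] ((6 * (2 * 4)) + 8)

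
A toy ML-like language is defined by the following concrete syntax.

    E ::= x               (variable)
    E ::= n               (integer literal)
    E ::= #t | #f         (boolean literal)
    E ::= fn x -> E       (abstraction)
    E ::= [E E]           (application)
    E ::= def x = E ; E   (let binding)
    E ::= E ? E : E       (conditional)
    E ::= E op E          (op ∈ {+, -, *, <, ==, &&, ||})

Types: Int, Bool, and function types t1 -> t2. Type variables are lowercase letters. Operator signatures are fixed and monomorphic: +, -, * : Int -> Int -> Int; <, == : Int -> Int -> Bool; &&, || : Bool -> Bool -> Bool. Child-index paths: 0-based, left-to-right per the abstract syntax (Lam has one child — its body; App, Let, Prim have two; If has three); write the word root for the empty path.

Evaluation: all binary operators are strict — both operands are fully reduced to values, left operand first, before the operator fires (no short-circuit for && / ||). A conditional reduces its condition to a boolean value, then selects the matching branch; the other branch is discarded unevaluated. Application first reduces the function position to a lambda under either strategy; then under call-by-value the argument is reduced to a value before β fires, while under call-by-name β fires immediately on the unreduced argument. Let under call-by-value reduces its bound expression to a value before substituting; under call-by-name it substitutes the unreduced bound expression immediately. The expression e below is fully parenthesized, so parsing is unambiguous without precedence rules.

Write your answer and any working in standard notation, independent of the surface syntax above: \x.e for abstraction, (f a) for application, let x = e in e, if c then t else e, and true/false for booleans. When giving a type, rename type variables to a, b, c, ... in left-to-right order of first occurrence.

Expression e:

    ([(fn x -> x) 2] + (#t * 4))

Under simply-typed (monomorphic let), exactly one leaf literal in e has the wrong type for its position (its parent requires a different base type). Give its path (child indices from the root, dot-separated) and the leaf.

Answer: 1.0 : true

Trace:
x : a
\x._ : a -> a
  unify a -> a ~ Int -> b
  unify a ~ Int
  unify Int ~ b
_ _ : Int
  unify Int ~ Int
  unify Bool ~ Int
  FAIL: mismatch Bool ~ Int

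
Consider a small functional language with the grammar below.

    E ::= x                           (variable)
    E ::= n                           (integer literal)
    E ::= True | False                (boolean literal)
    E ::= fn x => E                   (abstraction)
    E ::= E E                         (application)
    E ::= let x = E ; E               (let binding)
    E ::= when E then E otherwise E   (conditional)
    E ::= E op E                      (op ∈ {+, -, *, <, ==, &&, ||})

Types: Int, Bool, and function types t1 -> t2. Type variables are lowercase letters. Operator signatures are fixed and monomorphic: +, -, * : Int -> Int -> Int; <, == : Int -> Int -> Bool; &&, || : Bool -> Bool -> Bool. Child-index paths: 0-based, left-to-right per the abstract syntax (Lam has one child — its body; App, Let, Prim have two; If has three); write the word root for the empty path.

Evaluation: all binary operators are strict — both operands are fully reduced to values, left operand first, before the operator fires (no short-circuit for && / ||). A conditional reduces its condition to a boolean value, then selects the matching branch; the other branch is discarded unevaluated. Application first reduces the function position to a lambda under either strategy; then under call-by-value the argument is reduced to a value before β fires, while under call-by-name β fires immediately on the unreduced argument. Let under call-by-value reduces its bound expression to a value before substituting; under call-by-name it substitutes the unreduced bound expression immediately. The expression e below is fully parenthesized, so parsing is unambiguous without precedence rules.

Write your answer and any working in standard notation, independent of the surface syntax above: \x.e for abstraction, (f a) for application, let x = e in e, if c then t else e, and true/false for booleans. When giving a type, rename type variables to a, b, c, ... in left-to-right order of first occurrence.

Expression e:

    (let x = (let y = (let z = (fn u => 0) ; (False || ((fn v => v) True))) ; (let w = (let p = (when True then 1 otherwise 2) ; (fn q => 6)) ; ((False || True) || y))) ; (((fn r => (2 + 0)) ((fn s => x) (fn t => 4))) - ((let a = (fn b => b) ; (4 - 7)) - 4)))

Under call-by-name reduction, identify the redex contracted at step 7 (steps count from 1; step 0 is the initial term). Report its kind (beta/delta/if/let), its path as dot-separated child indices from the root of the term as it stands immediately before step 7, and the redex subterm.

Derivation:
step 0: (let x = (let y = (let z = (\u.0) in (false || ((\v.v) true))) in (let w = (let p = (if true then 1 else 2) in (\q.6)) in ((false || true) || y))) in (((\r.(2 + 0)) ((\s.x) (\t.4))) - ((let a = (\b.b) in (4 - 7)) - 4)))
step 1: [let@root] (((\r.(2 + 0)) ((\s.(let y = (let z = (\u.0) in (false || ((\v.v) true))) in (let w = (let p = (if true then 1 else 2) in (\q.6)) in ((false || true) || y)))) (\t.4))) - ((let a = (\b.b) in (4 - 7)) - 4))
step 2: [beta@0] ((2 + 0) - ((let a = (\b.b) in (4 - 7)) - 4))
step 3: [delta@0] (2 - ((let a = (\b.b) in (4 - 7)) - 4))
step 4: [let@1.0] (2 - ((4 - 7) - 4))
step 5: [delta@1.0] (2 - (-3 - 4))
step 6: [delta@1] (2 - -7)
step 7: [delta@root] 9

Answer: delta at root : (2 - -7)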